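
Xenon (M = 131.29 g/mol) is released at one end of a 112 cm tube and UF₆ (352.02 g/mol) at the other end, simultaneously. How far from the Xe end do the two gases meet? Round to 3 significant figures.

Graham's law gives d_Xe/d_UF₆ = rate_Xe/rate_UF₆ = √(M_UF₆/M_Xe) = √(352.02/131.29) = 1.637.
With d_Xe + d_UF₆ = 112 cm, d_UF₆ = 112/(1 + 1.637) = 42.47 cm.
d_Xe = 112 − 42.47 = 69.5 cm.

69.5 cm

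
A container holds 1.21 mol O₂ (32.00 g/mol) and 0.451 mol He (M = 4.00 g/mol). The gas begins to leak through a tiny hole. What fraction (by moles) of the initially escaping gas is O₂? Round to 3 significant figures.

Each component's effusion rate ∝ (its partial pressure)·(1/√M) ∝ n_i/√M_i.
x_O₂(eff) = (n_O₂/√M_O₂) / (n_O₂/√M_O₂ + n_He/√M_He)
= (1.21/√32.00) / (1.21/√32.00 + 0.451/√4.00) = 0.2139/(0.2139 + 0.2255) = 0.487.

0.487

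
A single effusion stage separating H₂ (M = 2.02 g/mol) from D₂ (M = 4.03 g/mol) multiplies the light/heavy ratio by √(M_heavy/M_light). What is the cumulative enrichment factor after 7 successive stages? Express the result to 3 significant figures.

Each stage multiplies the ratio by α = √(4.03/2.02), so after 7 stages the overall factor is α^7 = (4.03/2.02)^(7/2).
= 1.99505^(7/2) = 11.2.

11.2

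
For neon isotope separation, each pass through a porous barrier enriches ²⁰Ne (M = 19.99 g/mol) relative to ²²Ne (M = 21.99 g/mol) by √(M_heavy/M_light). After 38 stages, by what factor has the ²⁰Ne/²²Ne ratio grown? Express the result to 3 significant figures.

6.12

Overall factor = α^38 with α = √(21.99/19.99), i.e. (21.99/19.99)^(38/2).
= 1.10005^19 = 6.12.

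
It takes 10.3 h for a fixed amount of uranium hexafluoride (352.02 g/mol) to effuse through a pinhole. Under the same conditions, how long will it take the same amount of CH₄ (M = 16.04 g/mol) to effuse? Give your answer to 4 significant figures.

By Graham's law, t_CH₄/t_UF₆ = √(M_CH₄/M_UF₆) = √(16.04/352.02) = √0.04557 = 0.2135.
So the time for CH₄ is 10.3 × 0.2135 = 2.199 h.

2.199 h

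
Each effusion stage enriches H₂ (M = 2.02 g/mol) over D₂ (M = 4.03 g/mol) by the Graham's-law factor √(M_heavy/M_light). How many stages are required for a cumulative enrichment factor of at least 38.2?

11

Single-stage factor α = √(4.03/2.02), so ln α = ½ ln(1.99505) = 0.3453.
Need α^N ≥ 38.2 ⇒ N ≥ ln(38.2) / ln α = 3.643 / 0.3453 = 10.55.
Minimum whole number of stages: N = 11.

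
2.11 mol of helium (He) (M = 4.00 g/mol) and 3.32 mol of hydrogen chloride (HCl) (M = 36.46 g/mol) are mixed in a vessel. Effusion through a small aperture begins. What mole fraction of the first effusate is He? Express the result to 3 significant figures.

Each component's effusion rate ∝ (its partial pressure)·(1/√M) ∝ n_i/√M_i.
x_He(eff) = (n_He/√M_He) / (n_He/√M_He + n_HCl/√M_HCl)
= (2.11/√4.00) / (2.11/√4.00 + 3.32/√36.46) = 1.055/(1.055 + 0.5498) = 0.657.

0.657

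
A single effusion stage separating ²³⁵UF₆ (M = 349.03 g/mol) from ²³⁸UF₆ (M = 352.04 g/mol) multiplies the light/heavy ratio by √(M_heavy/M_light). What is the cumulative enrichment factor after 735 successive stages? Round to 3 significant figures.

23.5

The single-stage factor is √(M_heavy/M_light), so 735 stages give [√(352.04/349.03)]^735 = (352.04/349.03)^(735/2).
= 1.00862^(735/2) = 23.5.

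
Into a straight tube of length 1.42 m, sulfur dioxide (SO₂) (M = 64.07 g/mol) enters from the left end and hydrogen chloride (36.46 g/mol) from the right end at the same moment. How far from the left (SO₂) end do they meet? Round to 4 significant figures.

0.6106 m

The fronts meet when d_SO₂ + d_HCl = L with d_SO₂/d_HCl = √(M_HCl/M_SO₂) (Graham's law). Here √(M_HCl/M_SO₂) = √(36.46/64.07) = 0.7544.
With d_SO₂ + d_HCl = 1.42 m, d_HCl = 1.42/(1 + 0.7544) = 0.8094 m.
d_SO₂ = 1.42 − 0.8094 = 0.6106 m.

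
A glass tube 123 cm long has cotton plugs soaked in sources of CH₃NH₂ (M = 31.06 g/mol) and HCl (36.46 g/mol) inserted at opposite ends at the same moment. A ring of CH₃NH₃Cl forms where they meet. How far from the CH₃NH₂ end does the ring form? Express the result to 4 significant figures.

63.96 cm

The fronts meet when d_CH₃NH₂ + d_HCl = L with d_CH₃NH₂/d_HCl = √(M_HCl/M_CH₃NH₂) (Graham's law). Here √(M_HCl/M_CH₃NH₂) = √(36.46/31.06) = 1.083.
With d_CH₃NH₂ + d_HCl = 123 cm, d_HCl = 123/(1 + 1.083) = 59.04 cm.
d_CH₃NH₂ = 123 − 59.04 = 63.96 cm.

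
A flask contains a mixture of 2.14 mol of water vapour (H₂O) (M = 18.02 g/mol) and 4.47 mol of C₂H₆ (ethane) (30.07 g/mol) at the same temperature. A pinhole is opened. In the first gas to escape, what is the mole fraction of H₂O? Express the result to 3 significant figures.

0.382

The effusion rate of species i is ∝ p_i/√M_i ∝ n_i/√M_i.
Mole fraction of H₂O in the effusate = (n_H₂O/√M_H₂O) / (n_H₂O/√M_H₂O + n_C₂H₆/√M_C₂H₆)
= (2.14/√18.02) / (2.14/√18.02 + 4.47/√30.07) = 0.5041/(0.5041 + 0.8152) = 0.382.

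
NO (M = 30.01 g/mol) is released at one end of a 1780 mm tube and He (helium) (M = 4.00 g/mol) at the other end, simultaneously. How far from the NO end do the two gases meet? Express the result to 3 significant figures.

476 mm

The fronts meet when d_NO + d_He = L with d_NO/d_He = √(M_He/M_NO) (Graham's law). Here √(M_He/M_NO) = √(4.00/30.01) = 0.3651.
With d_NO + d_He = 1780 mm, d_He = 1780/(1 + 0.3651) = 1304 mm.
d_NO = 1780 − 1304 = 476 mm.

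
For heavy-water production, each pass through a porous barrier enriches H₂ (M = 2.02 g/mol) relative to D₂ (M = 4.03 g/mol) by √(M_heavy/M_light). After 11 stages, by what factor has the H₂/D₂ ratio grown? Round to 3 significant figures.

44.6

The single-stage factor is √(M_heavy/M_light), so 11 stages give [√(4.03/2.02)]^11 = (4.03/2.02)^(11/2).
= 1.99505^(11/2) = 44.6.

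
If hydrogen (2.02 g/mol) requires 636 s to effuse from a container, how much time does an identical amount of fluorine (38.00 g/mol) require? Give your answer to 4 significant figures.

2759 s

Using Graham's law: t_F₂/t_H₂ = √(M_F₂/M_H₂) = √(38.00/2.02) = √18.81 = 4.337.
So the time for F₂ is 636 × 4.337 = 2759 s.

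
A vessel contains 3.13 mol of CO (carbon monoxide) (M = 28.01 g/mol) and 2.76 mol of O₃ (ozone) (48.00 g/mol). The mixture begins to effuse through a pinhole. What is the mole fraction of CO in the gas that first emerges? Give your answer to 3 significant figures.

0.598

The effusion rate of species i is ∝ p_i/√M_i ∝ n_i/√M_i.
x_CO(eff) = (n_CO/√M_CO) / (n_CO/√M_CO + n_O₃/√M_O₃)
= (3.13/√28.01) / (3.13/√28.01 + 2.76/√48.00) = 0.5914/(0.5914 + 0.3984) = 0.598.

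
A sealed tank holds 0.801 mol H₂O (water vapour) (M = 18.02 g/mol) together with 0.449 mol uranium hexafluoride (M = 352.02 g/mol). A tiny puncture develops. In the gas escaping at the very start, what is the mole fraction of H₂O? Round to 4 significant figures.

Effusion rate of each component ∝ n_i/√M_i (partial pressure × 1/√M).
So x_H₂O in the escaping gas = (n_H₂O/√M_H₂O) / Σ(n_i/√M_i)
= (0.801/√18.02) / (0.801/√18.02 + 0.449/√352.02) = 0.1887/(0.1887 + 0.02393) = 0.8874.

0.8874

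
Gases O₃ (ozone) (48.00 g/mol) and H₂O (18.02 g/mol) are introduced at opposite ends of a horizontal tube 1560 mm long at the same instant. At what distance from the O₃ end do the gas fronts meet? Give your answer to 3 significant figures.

593 mm

In equal time, each gas travels a distance ∝ its rate ∝ 1/√M, so d_O₃/d_H₂O = √(M_H₂O/M_O₃) = √(18.02/48.00) = 0.6127.
With d_O₃ + d_H₂O = 1560 mm, d_H₂O = 1560/(1 + 0.6127) = 967.3 mm.
d_O₃ = 1560 − 967.3 = 593 mm.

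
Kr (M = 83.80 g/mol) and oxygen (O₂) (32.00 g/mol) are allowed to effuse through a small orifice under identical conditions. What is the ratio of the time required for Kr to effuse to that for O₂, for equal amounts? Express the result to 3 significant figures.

1.62

From Graham's law, t_Kr/t_O₂ = √(M_Kr/M_O₂) = √(83.80/32.00) = √2.619 = 1.62.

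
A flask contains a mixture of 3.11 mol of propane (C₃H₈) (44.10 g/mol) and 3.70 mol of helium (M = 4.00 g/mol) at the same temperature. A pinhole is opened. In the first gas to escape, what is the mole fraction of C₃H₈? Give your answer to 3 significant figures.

Rate_i ∝ x_i/√M_i (Graham's law weighted by mole fraction), so the effusate composition follows n_i/√M_i.
x_C₃H₈(eff) = (n_C₃H₈/√M_C₃H₈) / (n_C₃H₈/√M_C₃H₈ + n_He/√M_He)
= (3.11/√44.10) / (3.11/√44.10 + 3.70/√4.00) = 0.4683/(0.4683 + 1.850) = 0.202.

0.202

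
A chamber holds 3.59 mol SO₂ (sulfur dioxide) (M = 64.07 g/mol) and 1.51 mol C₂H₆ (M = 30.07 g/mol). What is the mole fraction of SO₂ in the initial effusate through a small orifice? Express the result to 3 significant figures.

0.620

Effusion rate of each component ∝ n_i/√M_i (partial pressure × 1/√M).
x_SO₂(eff) = (n_SO₂/√M_SO₂) / (n_SO₂/√M_SO₂ + n_C₂H₆/√M_C₂H₆)
= (3.59/√64.07) / (3.59/√64.07 + 1.51/√30.07) = 0.4485/(0.4485 + 0.2754) = 0.620.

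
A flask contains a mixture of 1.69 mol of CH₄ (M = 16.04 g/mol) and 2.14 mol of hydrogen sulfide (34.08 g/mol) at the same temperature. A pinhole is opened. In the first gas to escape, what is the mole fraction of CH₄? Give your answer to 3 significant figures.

0.535

Rate_i ∝ x_i/√M_i (Graham's law weighted by mole fraction), so the effusate composition follows n_i/√M_i.
So x_CH₄ in the escaping gas = (n_CH₄/√M_CH₄) / Σ(n_i/√M_i)
= (1.69/√16.04) / (1.69/√16.04 + 2.14/√34.08) = 0.4220/(0.4220 + 0.3666) = 0.535.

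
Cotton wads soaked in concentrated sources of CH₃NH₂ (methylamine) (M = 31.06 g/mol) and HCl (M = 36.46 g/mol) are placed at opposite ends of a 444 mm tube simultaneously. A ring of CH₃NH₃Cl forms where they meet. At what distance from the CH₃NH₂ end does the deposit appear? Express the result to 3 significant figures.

231 mm

The fronts meet when d_CH₃NH₂ + d_HCl = L with d_CH₃NH₂/d_HCl = √(M_HCl/M_CH₃NH₂) (Graham's law). Here √(M_HCl/M_CH₃NH₂) = √(36.46/31.06) = 1.083.
With d_CH₃NH₂ + d_HCl = 444 mm, d_HCl = 444/(1 + 1.083) = 213.1 mm.
d_CH₃NH₂ = 444 − 213.1 = 231 mm.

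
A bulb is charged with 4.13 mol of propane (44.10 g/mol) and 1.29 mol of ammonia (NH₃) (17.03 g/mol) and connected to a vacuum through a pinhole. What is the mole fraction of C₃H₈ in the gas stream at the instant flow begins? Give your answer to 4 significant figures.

0.6655

Effusion rate of each component ∝ n_i/√M_i (partial pressure × 1/√M).
So x_C₃H₈ in the escaping gas = (n_C₃H₈/√M_C₃H₈) / Σ(n_i/√M_i)
= (4.13/√44.10) / (4.13/√44.10 + 1.29/√17.03) = 0.6219/(0.6219 + 0.3126) = 0.6655.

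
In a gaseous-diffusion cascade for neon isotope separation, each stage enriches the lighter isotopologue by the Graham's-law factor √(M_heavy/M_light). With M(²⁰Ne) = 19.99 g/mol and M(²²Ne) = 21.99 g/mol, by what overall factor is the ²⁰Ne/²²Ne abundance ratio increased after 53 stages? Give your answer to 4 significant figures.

12.51

After 53 stages the ratio has grown by (√(21.99/19.99))^53 = (21.99/19.99)^(53/2).
= 1.10005^(53/2) = 12.51.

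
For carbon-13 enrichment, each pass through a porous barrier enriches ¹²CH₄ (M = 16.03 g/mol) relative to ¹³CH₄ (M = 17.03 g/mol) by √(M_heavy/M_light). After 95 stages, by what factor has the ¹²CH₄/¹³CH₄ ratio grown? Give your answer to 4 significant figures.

17.72

The single-stage factor is √(M_heavy/M_light), so 95 stages give [√(17.03/16.03)]^95 = (17.03/16.03)^(95/2).
= 1.06238^(95/2) = 17.72.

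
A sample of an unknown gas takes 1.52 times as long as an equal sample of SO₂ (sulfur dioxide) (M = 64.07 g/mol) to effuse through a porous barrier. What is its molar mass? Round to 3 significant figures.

Graham's law gives t_X/t_SO₂ = √(M_X/M_SO₂).
1.52 = √(M_X/64.07)
M_X = 64.07 × 1.52² = 64.07 × 2.310 = 148 g/mol

148 g/mol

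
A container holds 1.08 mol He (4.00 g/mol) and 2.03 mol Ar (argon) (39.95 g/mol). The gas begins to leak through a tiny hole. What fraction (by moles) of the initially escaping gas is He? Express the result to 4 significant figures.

Effusion rate of each component ∝ n_i/√M_i (partial pressure × 1/√M).
So x_He in the escaping gas = (n_He/√M_He) / Σ(n_i/√M_i)
= (1.08/√4.00) / (1.08/√4.00 + 2.03/√39.95) = 0.5400/(0.5400 + 0.3212) = 0.6271.

0.6271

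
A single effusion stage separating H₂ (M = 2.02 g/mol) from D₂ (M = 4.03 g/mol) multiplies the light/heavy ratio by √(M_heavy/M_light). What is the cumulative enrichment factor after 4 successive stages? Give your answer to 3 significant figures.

3.98

Overall factor = α^4 with α = √(4.03/2.02), i.e. (4.03/2.02)^(4/2).
= 1.99505^2 = 3.98.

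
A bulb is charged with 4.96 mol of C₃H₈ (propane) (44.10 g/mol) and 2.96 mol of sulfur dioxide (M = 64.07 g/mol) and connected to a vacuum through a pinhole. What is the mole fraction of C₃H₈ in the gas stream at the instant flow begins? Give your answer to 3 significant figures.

Each component's effusion rate ∝ (its partial pressure)·(1/√M) ∝ n_i/√M_i.
So x_C₃H₈ in the escaping gas = (n_C₃H₈/√M_C₃H₈) / Σ(n_i/√M_i)
= (4.96/√44.10) / (4.96/√44.10 + 2.96/√64.07) = 0.7469/(0.7469 + 0.3698) = 0.669.

0.669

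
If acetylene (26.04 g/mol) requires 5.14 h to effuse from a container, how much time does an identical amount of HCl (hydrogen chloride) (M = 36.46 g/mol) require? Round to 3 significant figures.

Since effusion rate ∝ 1/√M, t_HCl/t_C₂H₂ = √(M_HCl/M_C₂H₂) = √(36.46/26.04) = √1.400 = 1.183.
So the time for HCl is 5.14 × 1.183 = 6.08 h.

6.08 h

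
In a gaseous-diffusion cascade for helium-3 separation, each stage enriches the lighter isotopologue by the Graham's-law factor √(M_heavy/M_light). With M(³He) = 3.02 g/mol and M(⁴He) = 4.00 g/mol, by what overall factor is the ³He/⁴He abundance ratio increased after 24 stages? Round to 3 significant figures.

The single-stage factor is √(M_heavy/M_light), so 24 stages give [√(4.00/3.02)]^24 = (4.00/3.02)^(24/2).
= 1.32450^12 = 29.1.

29.1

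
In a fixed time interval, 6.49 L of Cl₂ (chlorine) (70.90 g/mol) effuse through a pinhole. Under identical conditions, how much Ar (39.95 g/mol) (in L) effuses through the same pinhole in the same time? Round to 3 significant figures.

8.65 L

Using Graham's law: rate_Ar/rate_Cl₂ = √(M_Cl₂/M_Ar) = √(70.90/39.95) = √1.775 = 1.332.
So the volume for Ar is 6.49 × 1.332 = 8.65 L.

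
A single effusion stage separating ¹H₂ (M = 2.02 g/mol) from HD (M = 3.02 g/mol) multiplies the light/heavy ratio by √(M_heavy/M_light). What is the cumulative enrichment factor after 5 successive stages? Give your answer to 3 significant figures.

2.73

After 5 stages the ratio has grown by (√(3.02/2.02))^5 = (3.02/2.02)^(5/2).
= 1.49505^(5/2) = 2.73.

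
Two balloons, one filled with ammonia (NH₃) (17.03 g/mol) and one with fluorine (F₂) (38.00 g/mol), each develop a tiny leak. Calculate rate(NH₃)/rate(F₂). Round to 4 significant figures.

Since effusion rate ∝ 1/√M, rate_NH₃/rate_F₂ = √(M_F₂/M_NH₃) = √(38.00/17.03) = √2.231 = 1.494.

1.494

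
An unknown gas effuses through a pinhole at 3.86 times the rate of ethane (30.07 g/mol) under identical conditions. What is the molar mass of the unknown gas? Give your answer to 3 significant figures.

Using Graham's law: rate_X/rate_C₂H₆ = √(M_C₂H₆/M_X).
3.86 = √(30.07/M_X)
M_X = 30.07 / 3.86² = 30.07 / 14.90 = 2.02 g/mol

2.02 g/mol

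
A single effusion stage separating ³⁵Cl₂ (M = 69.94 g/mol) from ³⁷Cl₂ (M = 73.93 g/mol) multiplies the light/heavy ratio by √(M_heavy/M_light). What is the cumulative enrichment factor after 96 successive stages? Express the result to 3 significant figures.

After 96 stages the ratio has grown by (√(73.93/69.94))^96 = (73.93/69.94)^(96/2).
= 1.05705^48 = 14.3.

14.3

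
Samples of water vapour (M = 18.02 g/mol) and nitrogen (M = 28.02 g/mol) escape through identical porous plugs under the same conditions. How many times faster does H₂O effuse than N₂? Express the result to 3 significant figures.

From Graham's law, rate_H₂O/rate_N₂ = √(M_N₂/M_H₂O) = √(28.02/18.02) = √1.555 = 1.25.

1.25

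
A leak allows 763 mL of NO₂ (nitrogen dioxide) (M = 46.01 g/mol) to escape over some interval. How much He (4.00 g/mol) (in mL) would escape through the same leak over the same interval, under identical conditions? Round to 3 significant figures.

From Graham's law, rate_He/rate_NO₂ = √(M_NO₂/M_He) = √(46.01/4.00) = √11.50 = 3.392.
So the volume for He is 763 × 3.392 = 2590 mL.

2590 mL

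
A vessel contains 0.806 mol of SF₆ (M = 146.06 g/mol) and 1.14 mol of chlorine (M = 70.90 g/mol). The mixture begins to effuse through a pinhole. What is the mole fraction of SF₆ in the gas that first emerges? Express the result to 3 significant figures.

Effusion rate of each component ∝ n_i/√M_i (partial pressure × 1/√M).
Mole fraction of SF₆ in the effusate = (n_SF₆/√M_SF₆) / (n_SF₆/√M_SF₆ + n_Cl₂/√M_Cl₂)
= (0.806/√146.06) / (0.806/√146.06 + 1.14/√70.90) = 0.06669/(0.06669 + 0.1354) = 0.330.

0.330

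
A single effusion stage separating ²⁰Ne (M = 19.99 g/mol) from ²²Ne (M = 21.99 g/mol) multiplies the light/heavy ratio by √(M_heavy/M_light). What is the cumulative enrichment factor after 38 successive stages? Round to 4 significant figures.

6.121

After 38 stages the ratio has grown by (√(21.99/19.99))^38 = (21.99/19.99)^(38/2).
= 1.10005^19 = 6.121.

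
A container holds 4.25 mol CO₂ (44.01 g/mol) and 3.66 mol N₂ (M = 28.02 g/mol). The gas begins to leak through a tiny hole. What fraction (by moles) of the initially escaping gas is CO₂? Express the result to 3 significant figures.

0.481

Rate_i ∝ x_i/√M_i (Graham's law weighted by mole fraction), so the effusate composition follows n_i/√M_i.
Mole fraction of CO₂ in the effusate = (n_CO₂/√M_CO₂) / (n_CO₂/√M_CO₂ + n_N₂/√M_N₂)
= (4.25/√44.01) / (4.25/√44.01 + 3.66/√28.02) = 0.6406/(0.6406 + 0.6914) = 0.481.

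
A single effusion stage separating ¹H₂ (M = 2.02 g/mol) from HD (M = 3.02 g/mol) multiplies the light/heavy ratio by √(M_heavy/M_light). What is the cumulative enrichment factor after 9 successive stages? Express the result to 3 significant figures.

Each stage multiplies the ratio by α = √(3.02/2.02), so after 9 stages the overall factor is α^9 = (3.02/2.02)^(9/2).
= 1.49505^(9/2) = 6.11.

6.11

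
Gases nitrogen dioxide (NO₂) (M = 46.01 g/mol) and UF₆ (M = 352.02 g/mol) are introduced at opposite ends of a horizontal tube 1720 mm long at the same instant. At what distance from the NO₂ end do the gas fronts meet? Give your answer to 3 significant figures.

1260 mm

Distances travelled in equal time are proportional to diffusion rates, so d_NO₂/d_UF₆ = √(M_UF₆/M_NO₂) = √(352.02/46.01) = 2.766.
With d_NO₂ + d_UF₆ = 1720 mm, d_UF₆ = 1720/(1 + 2.766) = 456.7 mm.
d_NO₂ = 1720 − 456.7 = 1260 mm.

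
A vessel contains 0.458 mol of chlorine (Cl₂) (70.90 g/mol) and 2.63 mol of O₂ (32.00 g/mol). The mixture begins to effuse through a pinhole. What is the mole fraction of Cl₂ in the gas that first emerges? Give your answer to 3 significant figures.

0.105

Rate_i ∝ x_i/√M_i (Graham's law weighted by mole fraction), so the effusate composition follows n_i/√M_i.
x_Cl₂(eff) = (n_Cl₂/√M_Cl₂) / (n_Cl₂/√M_Cl₂ + n_O₂/√M_O₂)
= (0.458/√70.90) / (0.458/√70.90 + 2.63/√32.00) = 0.05439/(0.05439 + 0.4649) = 0.105.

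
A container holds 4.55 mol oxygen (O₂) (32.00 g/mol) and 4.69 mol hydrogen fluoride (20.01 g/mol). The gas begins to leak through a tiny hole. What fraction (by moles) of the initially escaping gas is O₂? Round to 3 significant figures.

The effusion rate of species i is ∝ p_i/√M_i ∝ n_i/√M_i.
x_O₂(eff) = (n_O₂/√M_O₂) / (n_O₂/√M_O₂ + n_HF/√M_HF)
= (4.55/√32.00) / (4.55/√32.00 + 4.69/√20.01) = 0.8043/(0.8043 + 1.048) = 0.434.

0.434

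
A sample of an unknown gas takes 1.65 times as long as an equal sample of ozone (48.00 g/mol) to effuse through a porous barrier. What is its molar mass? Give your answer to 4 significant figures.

Using Graham's law: t_X/t_O₃ = √(M_X/M_O₃).
1.65 = √(M_X/48.00)
M_X = 48.00 × 1.65² = 48.00 × 2.722 = 130.7 g/mol

130.7 g/mol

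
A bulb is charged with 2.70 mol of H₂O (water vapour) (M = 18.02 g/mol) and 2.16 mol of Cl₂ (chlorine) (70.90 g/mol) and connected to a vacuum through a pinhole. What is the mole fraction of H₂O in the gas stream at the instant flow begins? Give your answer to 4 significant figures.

0.7126

The effusion rate of species i is ∝ p_i/√M_i ∝ n_i/√M_i.
x_H₂O(eff) = (n_H₂O/√M_H₂O) / (n_H₂O/√M_H₂O + n_Cl₂/√M_Cl₂)
= (2.70/√18.02) / (2.70/√18.02 + 2.16/√70.90) = 0.6360/(0.6360 + 0.2565) = 0.7126.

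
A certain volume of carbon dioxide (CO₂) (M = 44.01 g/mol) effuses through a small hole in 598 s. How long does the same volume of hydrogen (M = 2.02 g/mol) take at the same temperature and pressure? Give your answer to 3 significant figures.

Using Graham's law: t_H₂/t_CO₂ = √(M_H₂/M_CO₂) = √(2.02/44.01) = √0.04590 = 0.2142.
So the time for H₂ is 598 × 0.2142 = 128 s.

128 s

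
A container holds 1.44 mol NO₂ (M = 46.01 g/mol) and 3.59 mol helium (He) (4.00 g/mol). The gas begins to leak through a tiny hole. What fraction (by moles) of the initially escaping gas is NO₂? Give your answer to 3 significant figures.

0.106

The effusion rate of species i is ∝ p_i/√M_i ∝ n_i/√M_i.
So x_NO₂ in the escaping gas = (n_NO₂/√M_NO₂) / Σ(n_i/√M_i)
= (1.44/√46.01) / (1.44/√46.01 + 3.59/√4.00) = 0.2123/(0.2123 + 1.795) = 0.106.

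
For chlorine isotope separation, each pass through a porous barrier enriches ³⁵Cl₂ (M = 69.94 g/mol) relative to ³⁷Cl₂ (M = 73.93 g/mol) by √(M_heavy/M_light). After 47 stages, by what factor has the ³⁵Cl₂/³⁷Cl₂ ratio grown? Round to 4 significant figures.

Each stage multiplies the ratio by α = √(73.93/69.94), so after 47 stages the overall factor is α^47 = (73.93/69.94)^(47/2).
= 1.05705^(47/2) = 3.683.

3.683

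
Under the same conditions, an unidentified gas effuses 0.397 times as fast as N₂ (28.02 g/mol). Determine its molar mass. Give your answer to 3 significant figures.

178 g/mol

Since effusion rate ∝ 1/√M, rate_X/rate_N₂ = √(M_N₂/M_X).
0.397 = √(28.02/M_X)
M_X = 28.02 / 0.397² = 28.02 / 0.1576 = 178 g/mol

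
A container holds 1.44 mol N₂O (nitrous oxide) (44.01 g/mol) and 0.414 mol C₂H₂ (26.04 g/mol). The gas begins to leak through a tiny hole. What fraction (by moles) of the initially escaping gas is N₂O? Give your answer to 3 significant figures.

Rate_i ∝ x_i/√M_i (Graham's law weighted by mole fraction), so the effusate composition follows n_i/√M_i.
x_N₂O(eff) = (n_N₂O/√M_N₂O) / (n_N₂O/√M_N₂O + n_C₂H₂/√M_C₂H₂)
= (1.44/√44.01) / (1.44/√44.01 + 0.414/√26.04) = 0.2171/(0.2171 + 0.08113) = 0.728.

0.728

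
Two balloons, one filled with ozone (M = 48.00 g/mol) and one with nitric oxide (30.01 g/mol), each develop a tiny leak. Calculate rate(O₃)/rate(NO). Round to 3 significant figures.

Using Graham's law: rate_O₃/rate_NO = √(M_NO/M_O₃) = √(30.01/48.00) = √0.6252 = 0.791.

0.791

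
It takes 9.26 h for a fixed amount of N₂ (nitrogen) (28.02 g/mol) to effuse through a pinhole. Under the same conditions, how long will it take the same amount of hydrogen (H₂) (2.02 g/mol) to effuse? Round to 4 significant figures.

Graham's law gives t_H₂/t_N₂ = √(M_H₂/M_N₂) = √(2.02/28.02) = √0.07209 = 0.2685.
So the time for H₂ is 9.26 × 0.2685 = 2.486 h.

2.486 h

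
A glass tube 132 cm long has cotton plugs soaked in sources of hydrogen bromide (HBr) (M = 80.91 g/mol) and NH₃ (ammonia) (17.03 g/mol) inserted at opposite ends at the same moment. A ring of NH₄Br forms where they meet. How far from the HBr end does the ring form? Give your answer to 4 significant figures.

The fronts meet when d_HBr + d_NH₃ = L with d_HBr/d_NH₃ = √(M_NH₃/M_HBr) (Graham's law). Here √(M_NH₃/M_HBr) = √(17.03/80.91) = 0.4588.
With d_HBr + d_NH₃ = 132 cm, d_NH₃ = 132/(1 + 0.4588) = 90.49 cm.
d_HBr = 132 − 90.49 = 41.51 cm.

41.51 cm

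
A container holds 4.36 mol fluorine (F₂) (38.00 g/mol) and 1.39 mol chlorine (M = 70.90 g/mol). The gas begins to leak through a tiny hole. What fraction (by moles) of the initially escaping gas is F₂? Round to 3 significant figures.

The effusion rate of species i is ∝ p_i/√M_i ∝ n_i/√M_i.
x_F₂(eff) = (n_F₂/√M_F₂) / (n_F₂/√M_F₂ + n_Cl₂/√M_Cl₂)
= (4.36/√38.00) / (4.36/√38.00 + 1.39/√70.90) = 0.7073/(0.7073 + 0.1651) = 0.811.

0.811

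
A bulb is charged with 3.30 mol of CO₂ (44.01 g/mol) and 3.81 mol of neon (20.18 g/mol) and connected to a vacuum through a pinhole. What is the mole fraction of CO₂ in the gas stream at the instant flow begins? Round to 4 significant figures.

0.3697

Rate_i ∝ x_i/√M_i (Graham's law weighted by mole fraction), so the effusate composition follows n_i/√M_i.
x_CO₂(eff) = (n_CO₂/√M_CO₂) / (n_CO₂/√M_CO₂ + n_Ne/√M_Ne)
= (3.30/√44.01) / (3.30/√44.01 + 3.81/√20.18) = 0.4974/(0.4974 + 0.8481) = 0.3697.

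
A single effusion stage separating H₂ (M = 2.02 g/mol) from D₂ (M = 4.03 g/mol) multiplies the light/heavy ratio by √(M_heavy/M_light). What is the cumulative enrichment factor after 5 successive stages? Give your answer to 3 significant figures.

5.62

Each stage multiplies the ratio by α = √(4.03/2.02), so after 5 stages the overall factor is α^5 = (4.03/2.02)^(5/2).
= 1.99505^(5/2) = 5.62.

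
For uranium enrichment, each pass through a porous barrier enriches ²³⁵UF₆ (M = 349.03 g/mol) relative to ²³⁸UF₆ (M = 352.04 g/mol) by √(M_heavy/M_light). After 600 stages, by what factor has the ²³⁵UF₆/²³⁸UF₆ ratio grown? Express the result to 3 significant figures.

Each stage multiplies the ratio by α = √(352.04/349.03), so after 600 stages the overall factor is α^600 = (352.04/349.03)^(600/2).
= 1.00862^300 = 13.1.

13.1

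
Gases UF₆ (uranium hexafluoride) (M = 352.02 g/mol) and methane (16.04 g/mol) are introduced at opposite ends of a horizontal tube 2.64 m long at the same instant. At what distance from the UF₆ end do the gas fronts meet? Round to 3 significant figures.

Distances travelled in equal time are proportional to diffusion rates, so d_UF₆/d_CH₄ = √(M_CH₄/M_UF₆) = √(16.04/352.02) = 0.2135.
With d_UF₆ + d_CH₄ = 2.64 m, d_CH₄ = 2.64/(1 + 0.2135) = 2.176 m.
d_UF₆ = 2.64 − 2.176 = 0.464 m.

0.464 m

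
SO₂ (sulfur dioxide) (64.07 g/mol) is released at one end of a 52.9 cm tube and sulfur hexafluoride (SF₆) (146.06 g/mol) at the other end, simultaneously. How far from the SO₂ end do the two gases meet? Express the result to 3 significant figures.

The fronts meet when d_SO₂ + d_SF₆ = L with d_SO₂/d_SF₆ = √(M_SF₆/M_SO₂) (Graham's law). Here √(M_SF₆/M_SO₂) = √(146.06/64.07) = 1.510.
With d_SO₂ + d_SF₆ = 52.9 cm, d_SF₆ = 52.9/(1 + 1.510) = 21.08 cm.
d_SO₂ = 52.9 − 21.08 = 31.8 cm.

31.8 cm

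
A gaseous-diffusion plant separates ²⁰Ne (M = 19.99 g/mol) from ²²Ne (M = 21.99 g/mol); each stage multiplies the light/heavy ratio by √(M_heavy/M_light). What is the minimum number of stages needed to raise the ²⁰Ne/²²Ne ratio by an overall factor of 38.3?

Single-stage factor α = √(21.99/19.99), so ln α = ½ ln(1.10005) = 0.04768.
Need α^N ≥ 38.3 ⇒ N ≥ ln(38.3) / ln α = 3.645 / 0.04768 = 76.46.
So at least 77 stages are needed.

77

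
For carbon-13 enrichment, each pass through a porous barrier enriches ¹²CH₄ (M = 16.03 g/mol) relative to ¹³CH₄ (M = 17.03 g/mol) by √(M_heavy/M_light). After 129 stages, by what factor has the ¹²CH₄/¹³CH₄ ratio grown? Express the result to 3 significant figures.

49.6

Overall factor = α^129 with α = √(17.03/16.03), i.e. (17.03/16.03)^(129/2).
= 1.06238^(129/2) = 49.6.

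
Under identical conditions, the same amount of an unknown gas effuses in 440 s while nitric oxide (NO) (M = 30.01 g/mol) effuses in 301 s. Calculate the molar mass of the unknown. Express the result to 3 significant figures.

Since effusion rate ∝ 1/√M, t_X/t_NO = √(M_X/M_NO).
440/301 = 1.462 = √(M_X/30.01)
M_X = 30.01 × 1.462² = 30.01 × 2.137 = 64.1 g/mol

64.1 g/mol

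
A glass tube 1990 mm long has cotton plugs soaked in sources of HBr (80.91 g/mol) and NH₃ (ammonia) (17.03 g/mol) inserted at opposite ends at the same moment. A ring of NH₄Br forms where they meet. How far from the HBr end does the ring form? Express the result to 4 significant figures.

The fronts meet when d_HBr + d_NH₃ = L with d_HBr/d_NH₃ = √(M_NH₃/M_HBr) (Graham's law). Here √(M_NH₃/M_HBr) = √(17.03/80.91) = 0.4588.
With d_HBr + d_NH₃ = 1990 mm, d_NH₃ = 1990/(1 + 0.4588) = 1364 mm.
d_HBr = 1990 − 1364 = 625.8 mm.

625.8 mm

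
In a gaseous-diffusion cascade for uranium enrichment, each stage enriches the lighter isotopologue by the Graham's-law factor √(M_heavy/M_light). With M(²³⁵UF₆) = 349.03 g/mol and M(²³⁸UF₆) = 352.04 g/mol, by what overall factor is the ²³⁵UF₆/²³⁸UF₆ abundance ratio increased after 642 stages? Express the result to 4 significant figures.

Overall factor = α^642 with α = √(352.04/349.03), i.e. (352.04/349.03)^(642/2).
= 1.00862^321 = 15.74.

15.74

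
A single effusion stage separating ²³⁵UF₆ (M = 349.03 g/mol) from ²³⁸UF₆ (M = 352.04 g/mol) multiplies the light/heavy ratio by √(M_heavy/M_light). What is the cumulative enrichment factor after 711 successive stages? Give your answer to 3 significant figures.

After 711 stages the ratio has grown by (√(352.04/349.03))^711 = (352.04/349.03)^(711/2).
= 1.00862^(711/2) = 21.2.

21.2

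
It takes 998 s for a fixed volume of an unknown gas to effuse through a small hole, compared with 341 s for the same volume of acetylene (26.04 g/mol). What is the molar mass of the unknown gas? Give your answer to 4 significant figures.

223.0 g/mol

Since effusion rate ∝ 1/√M, t_X/t_C₂H₂ = √(M_X/M_C₂H₂).
998/341 = 2.927 = √(M_X/26.04)
M_X = 26.04 × 2.927² = 26.04 × 8.565 = 223.0 g/mol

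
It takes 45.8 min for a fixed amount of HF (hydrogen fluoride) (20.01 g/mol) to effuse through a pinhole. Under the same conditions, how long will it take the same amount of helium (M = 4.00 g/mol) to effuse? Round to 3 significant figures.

20.5 min

Since effusion rate ∝ 1/√M, t_He/t_HF = √(M_He/M_HF) = √(4.00/20.01) = √0.1999 = 0.4471.
So the time for He is 45.8 × 0.4471 = 20.5 min.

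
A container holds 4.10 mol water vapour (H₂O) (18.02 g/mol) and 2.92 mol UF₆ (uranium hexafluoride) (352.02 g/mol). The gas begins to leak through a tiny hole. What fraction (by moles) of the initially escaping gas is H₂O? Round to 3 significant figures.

Each component's effusion rate ∝ (its partial pressure)·(1/√M) ∝ n_i/√M_i.
x_H₂O(eff) = (n_H₂O/√M_H₂O) / (n_H₂O/√M_H₂O + n_UF₆/√M_UF₆)
= (4.10/√18.02) / (4.10/√18.02 + 2.92/√352.02) = 0.9658/(0.9658 + 0.1556) = 0.861.

0.861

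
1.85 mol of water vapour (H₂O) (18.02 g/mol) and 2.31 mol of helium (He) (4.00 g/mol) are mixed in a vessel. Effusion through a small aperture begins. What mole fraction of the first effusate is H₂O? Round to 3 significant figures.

The effusion rate of species i is ∝ p_i/√M_i ∝ n_i/√M_i.
x_H₂O(eff) = (n_H₂O/√M_H₂O) / (n_H₂O/√M_H₂O + n_He/√M_He)
= (1.85/√18.02) / (1.85/√18.02 + 2.31/√4.00) = 0.4358/(0.4358 + 1.155) = 0.274.

0.274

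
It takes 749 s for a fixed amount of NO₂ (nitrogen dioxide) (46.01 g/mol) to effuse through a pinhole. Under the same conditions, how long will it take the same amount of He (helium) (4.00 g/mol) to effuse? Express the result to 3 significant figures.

221 s

Using Graham's law: t_He/t_NO₂ = √(M_He/M_NO₂) = √(4.00/46.01) = √0.08694 = 0.2949.
So the time for He is 749 × 0.2949 = 221 s.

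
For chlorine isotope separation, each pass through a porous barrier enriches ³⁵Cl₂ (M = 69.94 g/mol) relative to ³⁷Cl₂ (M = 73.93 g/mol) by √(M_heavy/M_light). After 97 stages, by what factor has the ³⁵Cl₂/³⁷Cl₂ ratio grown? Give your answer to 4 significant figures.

14.74

Each stage multiplies the ratio by α = √(73.93/69.94), so after 97 stages the overall factor is α^97 = (73.93/69.94)^(97/2).
= 1.05705^(97/2) = 14.74.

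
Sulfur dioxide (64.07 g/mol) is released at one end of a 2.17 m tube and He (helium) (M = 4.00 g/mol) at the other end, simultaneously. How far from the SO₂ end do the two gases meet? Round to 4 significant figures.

Distances travelled in equal time are proportional to diffusion rates, so d_SO₂/d_He = √(M_He/M_SO₂) = √(4.00/64.07) = 0.2499.
With d_SO₂ + d_He = 2.17 m, d_He = 2.17/(1 + 0.2499) = 1.736 m.
d_SO₂ = 2.17 − 1.736 = 0.4338 m.

0.4338 m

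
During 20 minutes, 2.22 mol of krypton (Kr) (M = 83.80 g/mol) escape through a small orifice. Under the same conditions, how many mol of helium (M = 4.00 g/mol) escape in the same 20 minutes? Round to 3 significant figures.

10.2 mol

Since effusion rate ∝ 1/√M, rate_He/rate_Kr = √(M_Kr/M_He) = √(83.80/4.00) = √20.95 = 4.577.
So the amount for He is 2.22 × 4.577 = 10.2 mol.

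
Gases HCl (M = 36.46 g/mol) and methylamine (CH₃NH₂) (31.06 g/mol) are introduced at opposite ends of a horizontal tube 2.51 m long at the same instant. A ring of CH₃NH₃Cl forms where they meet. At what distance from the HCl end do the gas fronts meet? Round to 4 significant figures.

1.205 m

In equal time, each gas travels a distance ∝ its rate ∝ 1/√M, so d_HCl/d_CH₃NH₂ = √(M_CH₃NH₂/M_HCl) = √(31.06/36.46) = 0.9230.
With d_HCl + d_CH₃NH₂ = 2.51 m, d_CH₃NH₂ = 2.51/(1 + 0.9230) = 1.305 m.
d_HCl = 2.51 − 1.305 = 1.205 m.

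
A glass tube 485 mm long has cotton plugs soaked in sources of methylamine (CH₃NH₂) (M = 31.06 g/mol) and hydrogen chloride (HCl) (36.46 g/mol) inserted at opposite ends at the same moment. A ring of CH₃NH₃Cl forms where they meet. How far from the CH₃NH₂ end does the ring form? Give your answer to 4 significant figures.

252.2 mm

Graham's law gives d_CH₃NH₂/d_HCl = rate_CH₃NH₂/rate_HCl = √(M_HCl/M_CH₃NH₂) = √(36.46/31.06) = 1.083.
With d_CH₃NH₂ + d_HCl = 485 mm, d_HCl = 485/(1 + 1.083) = 232.8 mm.
d_CH₃NH₂ = 485 − 232.8 = 252.2 mm.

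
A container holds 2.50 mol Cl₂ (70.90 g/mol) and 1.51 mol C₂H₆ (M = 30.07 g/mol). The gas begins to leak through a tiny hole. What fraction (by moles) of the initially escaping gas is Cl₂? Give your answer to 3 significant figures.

0.519

Effusion rate of each component ∝ n_i/√M_i (partial pressure × 1/√M).
x_Cl₂(eff) = (n_Cl₂/√M_Cl₂) / (n_Cl₂/√M_Cl₂ + n_C₂H₆/√M_C₂H₆)
= (2.50/√70.90) / (2.50/√70.90 + 1.51/√30.07) = 0.2969/(0.2969 + 0.2754) = 0.519.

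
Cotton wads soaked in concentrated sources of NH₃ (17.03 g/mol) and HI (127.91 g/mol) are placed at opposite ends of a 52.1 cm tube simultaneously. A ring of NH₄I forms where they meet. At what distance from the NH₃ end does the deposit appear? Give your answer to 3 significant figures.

Distances travelled in equal time are proportional to diffusion rates, so d_NH₃/d_HI = √(M_HI/M_NH₃) = √(127.91/17.03) = 2.741.
With d_NH₃ + d_HI = 52.1 cm, d_HI = 52.1/(1 + 2.741) = 13.93 cm.
d_NH₃ = 52.1 − 13.93 = 38.2 cm.

38.2 cm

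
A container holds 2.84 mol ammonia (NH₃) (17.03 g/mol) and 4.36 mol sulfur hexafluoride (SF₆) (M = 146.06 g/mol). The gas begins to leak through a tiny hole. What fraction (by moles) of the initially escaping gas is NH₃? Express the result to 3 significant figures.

The effusion rate of species i is ∝ p_i/√M_i ∝ n_i/√M_i.
So x_NH₃ in the escaping gas = (n_NH₃/√M_NH₃) / Σ(n_i/√M_i)
= (2.84/√17.03) / (2.84/√17.03 + 4.36/√146.06) = 0.6882/(0.6882 + 0.3608) = 0.656.

0.656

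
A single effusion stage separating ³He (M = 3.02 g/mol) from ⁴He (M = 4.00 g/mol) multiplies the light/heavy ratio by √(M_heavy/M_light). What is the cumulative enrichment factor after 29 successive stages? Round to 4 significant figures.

Overall factor = α^29 with α = √(4.00/3.02), i.e. (4.00/3.02)^(29/2).
= 1.32450^(29/2) = 58.85.

58.85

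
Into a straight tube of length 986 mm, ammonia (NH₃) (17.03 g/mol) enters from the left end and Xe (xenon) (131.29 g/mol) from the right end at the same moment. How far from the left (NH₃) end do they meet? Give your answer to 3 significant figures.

725 mm

Distances travelled in equal time are proportional to diffusion rates, so d_NH₃/d_Xe = √(M_Xe/M_NH₃) = √(131.29/17.03) = 2.777.
With d_NH₃ + d_Xe = 986 mm, d_Xe = 986/(1 + 2.777) = 261.1 mm.
d_NH₃ = 986 − 261.1 = 725 mm.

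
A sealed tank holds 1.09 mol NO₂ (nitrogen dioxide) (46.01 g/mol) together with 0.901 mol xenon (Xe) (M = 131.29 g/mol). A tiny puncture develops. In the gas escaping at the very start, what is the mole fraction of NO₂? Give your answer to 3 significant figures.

Each component's effusion rate ∝ (its partial pressure)·(1/√M) ∝ n_i/√M_i.
x_NO₂(eff) = (n_NO₂/√M_NO₂) / (n_NO₂/√M_NO₂ + n_Xe/√M_Xe)
= (1.09/√46.01) / (1.09/√46.01 + 0.901/√131.29) = 0.1607/(0.1607 + 0.07863) = 0.671.

0.671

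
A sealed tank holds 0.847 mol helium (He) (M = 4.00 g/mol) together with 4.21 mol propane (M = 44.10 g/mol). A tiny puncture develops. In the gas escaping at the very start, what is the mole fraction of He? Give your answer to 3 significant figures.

The effusion rate of species i is ∝ p_i/√M_i ∝ n_i/√M_i.
Mole fraction of He in the effusate = (n_He/√M_He) / (n_He/√M_He + n_C₃H₈/√M_C₃H₈)
= (0.847/√4.00) / (0.847/√4.00 + 4.21/√44.10) = 0.4235/(0.4235 + 0.6340) = 0.400.

0.400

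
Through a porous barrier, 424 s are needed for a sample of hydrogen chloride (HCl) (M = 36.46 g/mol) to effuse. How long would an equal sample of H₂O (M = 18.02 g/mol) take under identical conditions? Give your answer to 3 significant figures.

From Graham's law, t_H₂O/t_HCl = √(M_H₂O/M_HCl) = √(18.02/36.46) = √0.4942 = 0.7030.
So the time for H₂O is 424 × 0.7030 = 298 s.

298 s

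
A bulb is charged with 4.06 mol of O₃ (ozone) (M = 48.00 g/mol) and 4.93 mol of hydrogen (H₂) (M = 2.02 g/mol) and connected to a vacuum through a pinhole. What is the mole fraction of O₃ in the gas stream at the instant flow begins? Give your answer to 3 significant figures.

0.145

Effusion rate of each component ∝ n_i/√M_i (partial pressure × 1/√M).
Mole fraction of O₃ in the effusate = (n_O₃/√M_O₃) / (n_O₃/√M_O₃ + n_H₂/√M_H₂)
= (4.06/√48.00) / (4.06/√48.00 + 4.93/√2.02) = 0.5860/(0.5860 + 3.469) = 0.145.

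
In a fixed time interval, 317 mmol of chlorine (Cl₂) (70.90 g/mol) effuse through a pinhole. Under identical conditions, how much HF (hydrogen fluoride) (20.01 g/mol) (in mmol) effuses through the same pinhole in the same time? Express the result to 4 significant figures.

596.7 mmol

From Graham's law, rate_HF/rate_Cl₂ = √(M_Cl₂/M_HF) = √(70.90/20.01) = √3.543 = 1.882.
So the amount for HF is 317 × 1.882 = 596.7 mmol.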